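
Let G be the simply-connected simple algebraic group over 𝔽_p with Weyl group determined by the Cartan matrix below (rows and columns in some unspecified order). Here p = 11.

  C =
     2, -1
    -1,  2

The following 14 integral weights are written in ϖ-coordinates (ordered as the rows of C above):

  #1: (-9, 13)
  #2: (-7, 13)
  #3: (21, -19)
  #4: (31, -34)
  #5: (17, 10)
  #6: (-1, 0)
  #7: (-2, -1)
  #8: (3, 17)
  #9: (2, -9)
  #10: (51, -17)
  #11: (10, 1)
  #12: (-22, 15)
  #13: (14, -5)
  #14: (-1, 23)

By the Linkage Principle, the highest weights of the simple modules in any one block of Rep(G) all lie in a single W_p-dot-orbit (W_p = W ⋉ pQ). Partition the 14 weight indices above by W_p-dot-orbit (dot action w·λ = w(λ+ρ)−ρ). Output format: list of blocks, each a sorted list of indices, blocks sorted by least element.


A_2 Cartan matrix, 2 simple roots permuted; ρ=(1,1).

Each λ_j+ρ reduced to Ā_11; 2-tuples below use C's row order:

  1: (5, 3) · 2: (3, 5) · 3: (7, 0) · 4: (0, 1) · 5: (7, 0) · 6: (0, 1) · 7: (0, 1) · 8: (7, 0) · 9: (5, 3) · 10: (5, 3) · 11: (9, 0) · 12: (1, 5) · 13: (7, 0) · 14: (9, 0)

These 14 weights hit 6 W_11-dot-orbits; sizes (3, 1, 4, 3, 2, 1):

[[1, 9, 10], [2], [3, 5, 8, 13], [4, 6, 7], [11, 14], [12]]


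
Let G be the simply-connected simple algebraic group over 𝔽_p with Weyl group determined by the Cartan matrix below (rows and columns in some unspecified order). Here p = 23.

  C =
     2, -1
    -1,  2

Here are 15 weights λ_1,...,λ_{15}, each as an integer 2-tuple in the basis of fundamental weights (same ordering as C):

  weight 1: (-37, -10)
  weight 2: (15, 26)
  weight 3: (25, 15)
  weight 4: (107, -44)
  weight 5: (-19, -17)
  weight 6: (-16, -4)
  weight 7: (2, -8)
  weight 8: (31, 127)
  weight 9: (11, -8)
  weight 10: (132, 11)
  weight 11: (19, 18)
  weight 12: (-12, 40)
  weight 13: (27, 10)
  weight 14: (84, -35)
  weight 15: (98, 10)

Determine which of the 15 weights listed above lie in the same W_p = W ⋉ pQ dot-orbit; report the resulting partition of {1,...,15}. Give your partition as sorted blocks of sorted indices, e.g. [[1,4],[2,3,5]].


Dynkin diagram of C (from the 2 off-diagonal −1 entries): A_2.

W_23-reps of the 15 weights in Ā_23 (same 2-coord order as C):

  λ_1 → (13, 1);  λ_2 → (4, 3);  λ_3 → (4, 3);  λ_4 → (16, 3);  λ_5 → (5, 7);  λ_6 → (3, 15);  λ_7 → (4, 3);  λ_8 → (13, 1);  λ_9 → (5, 7);  λ_10 → (5, 7);  λ_11 → (4, 3);  λ_12 → (7, 5);  λ_13 → (7, 5);  λ_14 → (7, 5);  λ_15 → (5, 7)

Linkage partition of the 15 weights (6 classes, p=23):

[[1, 8], [2, 3, 7, 11], [4], [5, 9, 10, 15], [6], [12, 13, 14]]


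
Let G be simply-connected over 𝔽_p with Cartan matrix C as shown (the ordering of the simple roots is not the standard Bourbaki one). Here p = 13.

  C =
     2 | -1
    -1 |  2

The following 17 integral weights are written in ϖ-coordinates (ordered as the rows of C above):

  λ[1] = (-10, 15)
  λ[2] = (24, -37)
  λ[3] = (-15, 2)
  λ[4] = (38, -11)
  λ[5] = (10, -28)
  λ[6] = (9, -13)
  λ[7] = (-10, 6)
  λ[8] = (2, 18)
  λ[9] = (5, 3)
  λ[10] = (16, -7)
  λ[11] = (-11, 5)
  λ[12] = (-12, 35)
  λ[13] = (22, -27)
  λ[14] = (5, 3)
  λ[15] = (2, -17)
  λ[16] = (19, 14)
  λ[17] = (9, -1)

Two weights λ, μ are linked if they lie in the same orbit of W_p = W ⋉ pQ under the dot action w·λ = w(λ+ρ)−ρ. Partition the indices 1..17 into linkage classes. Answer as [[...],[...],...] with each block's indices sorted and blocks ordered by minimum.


C ↔ A_2 under row/col permutation; |W(A_2)| = 6.

Alcove-folded reps (p=13, 17 weights, presented ϖ-order):

  λ_1 → (6, 4);  λ_2 → (2, 10);  λ_3 → (2, 10);  λ_4 → (10, 0);  λ_5 → (1, 2);  λ_6 → (2, 10);  λ_7 → (7, 2);  λ_8 → (6, 4);  λ_9 → (6, 4);  λ_10 → (7, 2);  λ_11 → (6, 4);  λ_12 → (2, 10);  λ_13 → (10, 0);  λ_14 → (6, 4);  λ_15 → (10, 0);  λ_16 → (7, 2);  λ_17 → (10, 0)

Grouping the 17 weights by Ā_13-representative: 5 linkage classes.

[[1, 8, 9, 11, 14], [2, 3, 6, 12], [4, 13, 15, 17], [5], [7, 10, 16]]


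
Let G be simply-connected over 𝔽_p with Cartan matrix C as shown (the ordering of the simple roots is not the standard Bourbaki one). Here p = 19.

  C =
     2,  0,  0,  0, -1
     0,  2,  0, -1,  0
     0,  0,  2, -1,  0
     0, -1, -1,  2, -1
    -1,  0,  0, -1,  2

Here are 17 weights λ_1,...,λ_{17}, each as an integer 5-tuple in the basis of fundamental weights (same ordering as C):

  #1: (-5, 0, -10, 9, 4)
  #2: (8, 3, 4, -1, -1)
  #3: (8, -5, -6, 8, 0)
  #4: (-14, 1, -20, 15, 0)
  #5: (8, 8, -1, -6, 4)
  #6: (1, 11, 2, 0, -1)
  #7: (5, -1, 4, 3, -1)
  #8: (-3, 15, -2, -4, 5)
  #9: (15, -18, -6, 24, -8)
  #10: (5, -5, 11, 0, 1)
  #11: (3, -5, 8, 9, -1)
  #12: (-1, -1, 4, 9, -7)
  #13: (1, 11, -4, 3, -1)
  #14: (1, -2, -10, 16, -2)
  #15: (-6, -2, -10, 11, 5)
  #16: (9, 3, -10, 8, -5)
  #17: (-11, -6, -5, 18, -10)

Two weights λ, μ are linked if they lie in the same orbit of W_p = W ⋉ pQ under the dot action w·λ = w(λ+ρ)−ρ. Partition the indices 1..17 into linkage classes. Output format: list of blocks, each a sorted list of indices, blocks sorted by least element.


D_5 Cartan matrix, 5 simple roots permuted; ρ=(1,1,1,1,1).

Alcove-folded reps (p=19, 17 weights, presented ϖ-order):

  1: (4, 1, 9, 1, 1) · 2: (9, 4, 5, 0, 0) · 3: (9, 4, 5, 0, 0) · 4: (2, 12, 3, 1, 0) · 5: (9, 4, 5, 0, 0) · 6: (2, 12, 3, 1, 0) · 7: (6, 0, 5, 4, 0) · 8: (2, 12, 3, 1, 0) · 9: (4, 1, 9, 1, 1) · 10: (4, 1, 9, 1, 1) · 11: (6, 0, 5, 4, 0) · 12: (6, 0, 5, 4, 0) · 13: (2, 12, 3, 1, 0) · 14: (4, 1, 9, 1, 1) · 15: (4, 1, 9, 1, 1) · 16: (6, 0, 5, 4, 0) · 17: (9, 4, 5, 0, 0)

Grouping the 17 weights by Ā_19-representative: 4 linkage classes.

[[1, 9, 10, 14, 15], [2, 3, 5, 17], [4, 6, 8, 13], [7, 11, 12, 16]]


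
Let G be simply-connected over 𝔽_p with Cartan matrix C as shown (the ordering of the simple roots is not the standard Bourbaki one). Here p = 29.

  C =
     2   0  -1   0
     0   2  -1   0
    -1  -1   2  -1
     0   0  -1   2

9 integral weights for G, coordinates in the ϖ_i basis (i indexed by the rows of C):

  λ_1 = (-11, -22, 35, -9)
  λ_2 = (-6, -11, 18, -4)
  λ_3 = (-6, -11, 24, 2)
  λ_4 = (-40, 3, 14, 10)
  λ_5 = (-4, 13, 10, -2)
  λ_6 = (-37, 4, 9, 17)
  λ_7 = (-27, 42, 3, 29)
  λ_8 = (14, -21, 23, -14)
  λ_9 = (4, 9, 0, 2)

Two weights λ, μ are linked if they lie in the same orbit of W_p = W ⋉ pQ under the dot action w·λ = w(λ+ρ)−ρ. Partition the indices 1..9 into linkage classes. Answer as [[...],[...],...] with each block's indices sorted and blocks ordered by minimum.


Type D_4, rank 4, |W|=192; reorder rows/cols to standard.

Each λ_j+ρ reduced to Ā_29; 4-tuples below use C's row order:

    λ_1+ρ ↦ (3, 14, 4, 1)
    λ_2+ρ ↦ (5, 10, 1, 3)
    λ_3+ρ ↦ (5, 10, 1, 3)
    λ_4+ρ ↦ (5, 10, 1, 3)
    λ_5+ρ ↦ (3, 14, 4, 1)
    λ_6+ρ ↦ (3, 14, 4, 1)
    λ_7+ρ ↦ (3, 14, 4, 1)
    λ_8+ρ ↦ (5, 10, 1, 3)
    λ_9+ρ ↦ (5, 10, 1, 3)

These 9 weights hit 2 W_29-dot-orbits; sizes (4, 5):

[[1, 5, 6, 7], [2, 3, 4, 8, 9]]


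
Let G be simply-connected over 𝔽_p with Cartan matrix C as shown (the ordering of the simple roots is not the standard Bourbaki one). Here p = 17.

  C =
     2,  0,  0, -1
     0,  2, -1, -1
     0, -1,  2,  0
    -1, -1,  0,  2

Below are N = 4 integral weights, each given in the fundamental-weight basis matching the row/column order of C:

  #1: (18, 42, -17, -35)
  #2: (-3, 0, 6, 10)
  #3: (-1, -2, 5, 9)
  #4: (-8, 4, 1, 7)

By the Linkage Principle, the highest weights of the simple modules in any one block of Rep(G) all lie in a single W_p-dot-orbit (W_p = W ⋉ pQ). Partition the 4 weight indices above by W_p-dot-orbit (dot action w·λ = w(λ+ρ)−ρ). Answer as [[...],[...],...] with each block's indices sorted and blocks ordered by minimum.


Type A_4, rank 4, |W|=120; reorder rows/cols to standard.

Ā_17 reps of the 4 weights (A_4, coords as presented):

  λ_1+ρ ↦ (0, 1, 5, 9) · λ_2+ρ ↦ (0, 1, 5, 9) · λ_3+ρ ↦ (0, 1, 5, 9) · λ_4+ρ ↦ (7, 5, 2, 1)

Partition of {1..4} into 2 W_17-dot-orbits:

[[1, 2, 3], [4]]


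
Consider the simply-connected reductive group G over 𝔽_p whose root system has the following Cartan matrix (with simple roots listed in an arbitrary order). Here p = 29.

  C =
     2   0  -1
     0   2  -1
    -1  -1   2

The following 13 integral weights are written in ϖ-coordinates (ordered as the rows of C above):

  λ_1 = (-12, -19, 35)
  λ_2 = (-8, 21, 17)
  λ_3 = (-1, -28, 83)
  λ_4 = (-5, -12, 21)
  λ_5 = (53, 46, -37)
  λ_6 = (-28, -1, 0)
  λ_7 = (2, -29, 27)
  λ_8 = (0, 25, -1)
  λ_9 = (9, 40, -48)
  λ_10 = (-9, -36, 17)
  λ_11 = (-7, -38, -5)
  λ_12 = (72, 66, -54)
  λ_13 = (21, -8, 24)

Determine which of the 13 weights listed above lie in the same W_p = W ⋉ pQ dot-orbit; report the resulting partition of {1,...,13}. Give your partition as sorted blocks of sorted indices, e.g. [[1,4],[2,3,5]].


Cartan matrix: type A_3 (|W|=24); un-permuting the 3 rows.

λ_j+ρ reflected into Ā_29 (⟨·,θ^∨⟩≤29); 3-tuples as given:

  λ_1+ρ ↦ (4, 11, 7)
  λ_2+ρ ↦ (4, 11, 7)
  λ_3+ρ ↦ (1, 26, 0)
  λ_4+ρ ↦ (4, 11, 7)
  λ_5+ρ ↦ (4, 11, 7)
  λ_6+ρ ↦ (1, 26, 0)
  λ_7+ρ ↦ (1, 26, 0)
  λ_8+ρ ↦ (1, 26, 0)
  λ_9+ρ ↦ (11, 4, 8)
  λ_10+ρ ↦ (11, 4, 8)
  λ_11+ρ ↦ (11, 4, 8)
  λ_12+ρ ↦ (15, 9, 5)
  λ_13+ρ ↦ (4, 11, 7)

The 13 indices split into 4 linkage classes (same alcove rep ⇔ same W_29-dot-orbit):

[[1, 2, 4, 5, 13], [3, 6, 7, 8], [9, 10, 11], [12]]


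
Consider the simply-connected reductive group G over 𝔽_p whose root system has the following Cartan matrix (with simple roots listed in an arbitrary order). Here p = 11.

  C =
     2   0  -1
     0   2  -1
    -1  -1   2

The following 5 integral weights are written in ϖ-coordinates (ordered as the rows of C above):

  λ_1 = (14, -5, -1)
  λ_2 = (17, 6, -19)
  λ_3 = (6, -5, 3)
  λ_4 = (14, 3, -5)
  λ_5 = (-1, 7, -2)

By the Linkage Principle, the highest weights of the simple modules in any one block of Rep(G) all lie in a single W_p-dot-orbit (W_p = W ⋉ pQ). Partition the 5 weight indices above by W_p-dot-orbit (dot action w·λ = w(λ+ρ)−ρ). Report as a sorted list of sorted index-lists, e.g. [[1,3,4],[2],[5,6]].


Dynkin diagram of C (from the 4 off-diagonal −1 entries): A_3.

Each λ_j+ρ reduced to Ā_11; 3-tuples below use C's row order:

  λ_1+ρ ↦ (7, 4, 0)
  λ_2+ρ ↦ (7, 4, 0)
  λ_3+ρ ↦ (7, 4, 0)
  λ_4+ρ ↦ (7, 4, 0)
  λ_5+ρ ↦ (1, 7, 0)

2 distinct reps among the 5 weights ⇒ 2 W_11-linkage classes:

[[1, 2, 3, 4], [5]]


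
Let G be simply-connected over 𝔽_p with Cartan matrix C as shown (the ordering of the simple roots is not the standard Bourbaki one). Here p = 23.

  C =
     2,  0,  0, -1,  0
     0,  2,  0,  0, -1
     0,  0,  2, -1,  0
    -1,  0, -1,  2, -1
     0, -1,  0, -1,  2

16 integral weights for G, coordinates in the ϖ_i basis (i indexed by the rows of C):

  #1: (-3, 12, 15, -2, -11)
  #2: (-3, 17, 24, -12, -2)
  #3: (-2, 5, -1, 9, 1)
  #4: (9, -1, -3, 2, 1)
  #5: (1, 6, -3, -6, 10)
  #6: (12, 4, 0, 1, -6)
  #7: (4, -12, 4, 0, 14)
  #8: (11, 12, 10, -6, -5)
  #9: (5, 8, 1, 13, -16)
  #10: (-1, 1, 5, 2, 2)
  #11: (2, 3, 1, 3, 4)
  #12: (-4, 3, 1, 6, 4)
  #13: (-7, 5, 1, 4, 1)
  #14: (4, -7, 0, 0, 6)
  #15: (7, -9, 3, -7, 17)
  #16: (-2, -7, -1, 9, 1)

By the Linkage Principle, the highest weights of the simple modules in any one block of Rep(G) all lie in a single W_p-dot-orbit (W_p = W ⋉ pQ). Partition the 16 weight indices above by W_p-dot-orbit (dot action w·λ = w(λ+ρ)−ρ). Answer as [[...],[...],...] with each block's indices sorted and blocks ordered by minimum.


Root system D_5: the 5×5 matrix C matches after relabeling.

λ_j+ρ reflected into Ā_23 (⟨·,θ^∨⟩≤23); 5-tuples as given:

  λ_1+ρ ↦ (10, 0, 2, 1, 2) · λ_2+ρ ↦ (1, 2, 0, 5, 4) · λ_3+ρ ↦ (1, 2, 0, 5, 4) · λ_4+ρ ↦ (10, 0, 2, 1, 2) · λ_5+ρ ↦ (2, 7, 2, 3, 1) · λ_6+ρ ↦ (10, 0, 2, 1, 2) · λ_7+ρ ↦ (2, 7, 2, 3, 1) · λ_8+ρ ↦ (3, 4, 2, 4, 1) · λ_9+ρ ↦ (5, 6, 1, 1, 1) · λ_10+ρ ↦ (0, 2, 6, 3, 3) · λ_11+ρ ↦ (3, 4, 2, 4, 1) · λ_12+ρ ↦ (3, 4, 2, 4, 1) · λ_13+ρ ↦ (5, 6, 1, 1, 1) · λ_14+ρ ↦ (5, 6, 1, 1, 1) · λ_15+ρ ↦ (2, 7, 2, 3, 1) · λ_16+ρ ↦ (1, 2, 0, 5, 4)

Linkage partition of the 16 weights (6 classes, p=23):

[[1, 4, 6], [2, 3, 16], [5, 7, 15], [8, 11, 12], [9, 13, 14], [10]]


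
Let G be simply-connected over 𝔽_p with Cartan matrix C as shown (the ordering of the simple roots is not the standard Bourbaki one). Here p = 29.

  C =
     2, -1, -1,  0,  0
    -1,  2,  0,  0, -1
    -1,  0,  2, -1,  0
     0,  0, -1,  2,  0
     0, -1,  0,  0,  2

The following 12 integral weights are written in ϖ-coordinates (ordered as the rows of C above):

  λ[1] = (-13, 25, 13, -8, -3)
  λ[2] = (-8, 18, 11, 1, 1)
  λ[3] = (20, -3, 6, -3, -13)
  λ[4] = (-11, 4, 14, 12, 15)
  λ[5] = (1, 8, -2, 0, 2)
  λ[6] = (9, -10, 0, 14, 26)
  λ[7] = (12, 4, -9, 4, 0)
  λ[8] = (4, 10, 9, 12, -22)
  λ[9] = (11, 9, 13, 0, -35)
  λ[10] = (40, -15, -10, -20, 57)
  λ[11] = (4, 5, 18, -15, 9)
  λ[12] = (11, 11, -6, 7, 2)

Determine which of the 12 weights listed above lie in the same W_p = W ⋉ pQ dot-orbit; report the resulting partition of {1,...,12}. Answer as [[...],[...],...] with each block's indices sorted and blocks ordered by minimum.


Root system A_5: the 5×5 matrix C matches after relabeling.

W_29-reps of the 12 weights in Ā_29 (same 5-coord order as C):

  λ_1+ρ ↦ (7, 12, 5, 2, 2) · λ_2+ρ ↦ (7, 12, 5, 2, 2) · λ_3+ρ ↦ (7, 12, 5, 2, 2) · λ_4+ρ ↦ (5, 5, 5, 3, 1) · λ_5+ρ ↦ (1, 9, 1, 0, 3) · λ_6+ρ ↦ (1, 9, 1, 0, 3) · λ_7+ρ ↦ (5, 5, 5, 3, 1) · λ_8+ρ ↦ (5, 5, 5, 3, 1) · λ_9+ρ ↦ (7, 12, 5, 2, 2) · λ_10+ρ ↦ (1, 9, 1, 0, 3) · λ_11+ρ ↦ (5, 5, 5, 3, 1) · λ_12+ρ ↦ (7, 12, 5, 2, 2)

The 12 indices split into 3 linkage classes (same alcove rep ⇔ same W_29-dot-orbit):

[[1, 2, 3, 9, 12], [4, 7, 8, 11], [5, 6, 10]]


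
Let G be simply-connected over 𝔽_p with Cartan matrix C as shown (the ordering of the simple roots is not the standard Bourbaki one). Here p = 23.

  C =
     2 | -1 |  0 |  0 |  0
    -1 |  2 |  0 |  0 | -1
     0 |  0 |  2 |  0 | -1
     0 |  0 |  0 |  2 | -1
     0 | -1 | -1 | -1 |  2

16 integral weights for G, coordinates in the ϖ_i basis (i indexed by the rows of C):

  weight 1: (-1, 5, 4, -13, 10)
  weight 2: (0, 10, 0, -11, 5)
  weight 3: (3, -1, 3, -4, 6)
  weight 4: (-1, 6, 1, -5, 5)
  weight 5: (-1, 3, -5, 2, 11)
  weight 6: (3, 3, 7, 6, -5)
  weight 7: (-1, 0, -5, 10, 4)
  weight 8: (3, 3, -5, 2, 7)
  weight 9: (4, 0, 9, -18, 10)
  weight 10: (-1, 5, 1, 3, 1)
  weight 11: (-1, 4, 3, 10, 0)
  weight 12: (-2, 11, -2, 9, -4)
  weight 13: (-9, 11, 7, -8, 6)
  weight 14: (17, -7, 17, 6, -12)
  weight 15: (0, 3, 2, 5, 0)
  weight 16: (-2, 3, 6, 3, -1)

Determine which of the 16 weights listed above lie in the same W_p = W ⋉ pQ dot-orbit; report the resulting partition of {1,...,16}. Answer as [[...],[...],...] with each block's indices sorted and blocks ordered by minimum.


D_5 Cartan matrix, 5 simple roots permuted; ρ=(1,1,1,1,1).

Each λ_j+ρ reduced to Ā_23; 5-tuples below use C's row order:

    λ_1+ρ ↦ (0, 1, 4, 11, 1)
    λ_2+ρ ↦ (1, 4, 3, 6, 1)
    λ_3+ρ ↦ (4, 0, 4, 3, 4)
    λ_4+ρ ↦ (0, 6, 2, 4, 2)
    λ_5+ρ ↦ (4, 0, 4, 3, 4)
    λ_6+ρ ↦ (4, 0, 4, 3, 4)
    λ_7+ρ ↦ (0, 1, 4, 11, 1)
    λ_8+ρ ↦ (4, 0, 4, 3, 4)
    λ_9+ρ ↦ (0, 1, 4, 11, 1)
    λ_10+ρ ↦ (0, 6, 2, 4, 2)
    λ_11+ρ ↦ (0, 1, 4, 11, 1)
    λ_12+ρ ↦ (1, 4, 3, 6, 1)
    λ_13+ρ ↦ (4, 0, 4, 3, 4)
    λ_14+ρ ↦ (1, 4, 3, 6, 1)
    λ_15+ρ ↦ (1, 4, 3, 6, 1)
    λ_16+ρ ↦ (1, 3, 7, 4, 0)

5 distinct reps among the 16 weights ⇒ 5 W_23-linkage classes:

[[1, 7, 9, 11], [2, 12, 14, 15], [3, 5, 6, 8, 13], [4, 10], [16]]


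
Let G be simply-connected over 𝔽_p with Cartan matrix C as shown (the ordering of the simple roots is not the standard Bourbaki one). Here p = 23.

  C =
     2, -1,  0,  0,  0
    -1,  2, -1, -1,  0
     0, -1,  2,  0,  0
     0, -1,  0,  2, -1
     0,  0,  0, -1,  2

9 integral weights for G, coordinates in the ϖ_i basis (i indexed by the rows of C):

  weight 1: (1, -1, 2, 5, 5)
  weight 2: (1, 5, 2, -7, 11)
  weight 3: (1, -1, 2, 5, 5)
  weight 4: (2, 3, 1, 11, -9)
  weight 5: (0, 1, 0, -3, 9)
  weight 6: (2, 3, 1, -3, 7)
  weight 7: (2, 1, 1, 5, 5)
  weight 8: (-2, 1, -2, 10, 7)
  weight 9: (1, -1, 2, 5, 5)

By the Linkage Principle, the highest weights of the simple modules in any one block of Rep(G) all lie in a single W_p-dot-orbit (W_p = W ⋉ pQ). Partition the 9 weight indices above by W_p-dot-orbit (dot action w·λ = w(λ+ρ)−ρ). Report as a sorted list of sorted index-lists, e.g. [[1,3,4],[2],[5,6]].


Root system D_5: the 5×5 matrix C matches after relabeling.

Alcove-folded reps (p=23, 9 weights, presented ϖ-order):

    1: (2, 0, 3, 6, 6)
    2: (2, 0, 3, 6, 6)
    3: (2, 0, 3, 6, 6)
    4: (3, 2, 2, 2, 6)
    5: (1, 0, 1, 2, 8)
    6: (3, 2, 2, 2, 6)
    7: (3, 2, 2, 2, 6)
    8: (1, 0, 1, 2, 8)
    9: (2, 0, 3, 6, 6)

Grouping the 9 weights by Ā_23-representative: 3 linkage classes.

[[1, 2, 3, 9], [4, 6, 7], [5, 8]]


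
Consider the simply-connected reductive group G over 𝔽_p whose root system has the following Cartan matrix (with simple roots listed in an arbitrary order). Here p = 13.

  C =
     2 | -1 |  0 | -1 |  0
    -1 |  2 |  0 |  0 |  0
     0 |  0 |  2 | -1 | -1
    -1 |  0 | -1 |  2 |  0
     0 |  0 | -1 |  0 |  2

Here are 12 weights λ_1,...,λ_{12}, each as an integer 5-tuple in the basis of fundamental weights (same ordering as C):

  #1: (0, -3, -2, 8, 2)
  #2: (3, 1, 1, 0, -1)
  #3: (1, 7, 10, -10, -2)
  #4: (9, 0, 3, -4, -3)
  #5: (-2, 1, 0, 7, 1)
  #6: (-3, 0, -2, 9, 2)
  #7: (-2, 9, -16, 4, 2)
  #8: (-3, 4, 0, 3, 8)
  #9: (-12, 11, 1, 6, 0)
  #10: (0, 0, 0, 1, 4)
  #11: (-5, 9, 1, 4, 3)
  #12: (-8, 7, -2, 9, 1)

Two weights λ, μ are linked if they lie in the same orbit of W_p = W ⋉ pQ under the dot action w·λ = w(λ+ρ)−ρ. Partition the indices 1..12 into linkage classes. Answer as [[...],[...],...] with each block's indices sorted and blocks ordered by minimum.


Cartan matrix: type A_5 (|W|=720); un-permuting the 5 rows.

Folding the 12 weights λ_j+ρ into Ā_13 (reps in the given 5-coord order):

    1: (1, 1, 1, 7, 2)
    2: (4, 2, 2, 1, 0)
    3: (7, 1, 1, 2, 1)
    4: (7, 1, 1, 2, 1)
    5: (1, 1, 1, 7, 2)
    6: (1, 1, 1, 7, 2)
    7: (1, 1, 1, 7, 2)
    8: (1, 1, 1, 2, 5)
    9: (7, 1, 1, 2, 1)
    10: (1, 1, 1, 2, 5)
    11: (4, 2, 2, 1, 0)
    12: (7, 1, 1, 2, 1)

4 distinct reps among the 12 weights ⇒ 4 W_13-linkage classes:

[[1, 5, 6, 7], [2, 11], [3, 4, 9, 12], [8, 10]]


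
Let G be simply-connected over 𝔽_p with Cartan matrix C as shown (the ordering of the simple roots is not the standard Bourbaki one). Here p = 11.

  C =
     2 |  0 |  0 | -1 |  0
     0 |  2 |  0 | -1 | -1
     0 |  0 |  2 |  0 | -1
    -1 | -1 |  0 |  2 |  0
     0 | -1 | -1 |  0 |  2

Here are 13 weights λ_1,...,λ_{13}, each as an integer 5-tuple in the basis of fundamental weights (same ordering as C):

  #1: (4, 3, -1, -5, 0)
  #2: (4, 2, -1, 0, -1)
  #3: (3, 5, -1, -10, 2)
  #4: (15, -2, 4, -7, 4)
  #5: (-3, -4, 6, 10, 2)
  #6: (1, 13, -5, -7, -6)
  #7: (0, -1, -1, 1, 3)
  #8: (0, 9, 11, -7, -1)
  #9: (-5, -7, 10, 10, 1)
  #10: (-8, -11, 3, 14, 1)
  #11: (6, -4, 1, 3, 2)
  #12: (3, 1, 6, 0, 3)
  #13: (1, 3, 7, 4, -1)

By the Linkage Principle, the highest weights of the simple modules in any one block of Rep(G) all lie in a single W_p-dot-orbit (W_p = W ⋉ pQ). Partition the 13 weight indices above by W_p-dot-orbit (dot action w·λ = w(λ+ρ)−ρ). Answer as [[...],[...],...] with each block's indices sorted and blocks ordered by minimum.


Dynkin diagram of C (from the 8 off-diagonal −1 entries): A_5.

W_11-reps of the 13 weights in Ā_11 (same 5-coord order as C):

    1: (1, 0, 0, 4, 1)
    2: (5, 3, 0, 1, 0)
    3: (5, 3, 0, 1, 0)
    4: (1, 1, 2, 1, 3)
    5: (5, 3, 0, 1, 0)
    6: (1, 1, 2, 1, 3)
    7: (1, 0, 0, 2, 4)
    8: (1, 0, 0, 4, 1)
    9: (1, 0, 0, 2, 4)
    10: (1, 0, 0, 2, 4)
    11: (5, 3, 0, 1, 0)
    12: (1, 0, 0, 2, 4)
    13: (5, 3, 0, 1, 0)

Linkage partition of the 13 weights (4 classes, p=11):

[[1, 8], [2, 3, 5, 11, 13], [4, 6], [7, 9, 10, 12]]


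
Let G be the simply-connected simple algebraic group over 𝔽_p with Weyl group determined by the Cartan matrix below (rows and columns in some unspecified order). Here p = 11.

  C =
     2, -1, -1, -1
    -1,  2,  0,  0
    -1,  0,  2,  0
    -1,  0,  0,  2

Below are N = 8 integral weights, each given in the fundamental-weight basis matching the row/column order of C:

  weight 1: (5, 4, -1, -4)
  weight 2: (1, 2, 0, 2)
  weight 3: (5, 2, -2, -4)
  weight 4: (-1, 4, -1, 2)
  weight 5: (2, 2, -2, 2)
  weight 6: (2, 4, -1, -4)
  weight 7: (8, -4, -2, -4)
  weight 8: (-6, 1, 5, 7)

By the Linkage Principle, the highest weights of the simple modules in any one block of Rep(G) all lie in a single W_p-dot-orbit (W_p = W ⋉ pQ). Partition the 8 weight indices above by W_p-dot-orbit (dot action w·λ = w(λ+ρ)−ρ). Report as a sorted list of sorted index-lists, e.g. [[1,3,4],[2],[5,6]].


C ↔ D_4 under row/col permutation; |W(D_4)| = 192.

W_11-reps of the 8 weights in Ā_11 (same 4-coord order as C):

    1: (0, 5, 0, 3)
    2: (2, 3, 1, 3)
    3: (2, 3, 1, 3)
    4: (0, 5, 0, 3)
    5: (2, 3, 1, 3)
    6: (0, 5, 0, 3)
    7: (2, 3, 1, 3)
    8: (2, 3, 1, 3)

These 8 weights hit 2 W_11-dot-orbits; sizes (3, 5):

[[1, 4, 6], [2, 3, 5, 7, 8]]


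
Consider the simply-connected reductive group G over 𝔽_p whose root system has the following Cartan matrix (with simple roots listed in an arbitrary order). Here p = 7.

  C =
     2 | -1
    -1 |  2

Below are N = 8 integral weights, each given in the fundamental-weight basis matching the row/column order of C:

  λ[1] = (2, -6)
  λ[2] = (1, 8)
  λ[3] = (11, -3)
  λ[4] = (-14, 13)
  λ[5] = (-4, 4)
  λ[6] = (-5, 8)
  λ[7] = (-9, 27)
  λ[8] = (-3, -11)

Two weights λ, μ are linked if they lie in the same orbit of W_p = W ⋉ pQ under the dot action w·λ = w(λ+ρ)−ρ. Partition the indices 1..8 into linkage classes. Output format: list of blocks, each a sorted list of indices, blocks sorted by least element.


Root system A_2: the 2×2 matrix C matches after relabeling.

Each λ_j+ρ reduced to Ā_7; 2-tuples below use C's row order:

  λ_1 → (2, 3) · λ_2 → (2, 3) · λ_3 → (2, 3) · λ_4 → (0, 6) · λ_5 → (3, 2) · λ_6 → (2, 3) · λ_7 → (6, 0) · λ_8 → (2, 3)

These 8 weights hit 4 W_7-dot-orbits; sizes (5, 1, 1, 1):

[[1, 2, 3, 6, 8], [4], [5], [7]]


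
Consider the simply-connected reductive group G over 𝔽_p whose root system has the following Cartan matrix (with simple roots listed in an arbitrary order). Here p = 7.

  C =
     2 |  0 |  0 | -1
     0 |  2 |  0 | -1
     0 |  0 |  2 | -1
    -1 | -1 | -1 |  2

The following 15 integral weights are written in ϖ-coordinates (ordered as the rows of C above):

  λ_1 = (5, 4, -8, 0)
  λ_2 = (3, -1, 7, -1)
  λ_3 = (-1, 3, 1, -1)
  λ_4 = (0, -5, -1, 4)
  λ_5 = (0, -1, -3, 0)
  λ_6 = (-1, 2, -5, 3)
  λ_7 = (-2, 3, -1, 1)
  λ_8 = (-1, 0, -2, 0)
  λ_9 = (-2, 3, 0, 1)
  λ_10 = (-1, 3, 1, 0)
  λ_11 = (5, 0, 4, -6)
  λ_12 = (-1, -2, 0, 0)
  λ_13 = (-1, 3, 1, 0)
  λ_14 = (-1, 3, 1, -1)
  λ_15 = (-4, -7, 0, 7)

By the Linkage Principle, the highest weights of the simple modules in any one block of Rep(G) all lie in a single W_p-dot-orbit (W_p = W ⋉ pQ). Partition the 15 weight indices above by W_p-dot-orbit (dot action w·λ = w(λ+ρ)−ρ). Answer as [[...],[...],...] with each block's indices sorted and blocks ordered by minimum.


Root system D_4: the 4×4 matrix C matches after relabeling.

Alcove-folded reps (p=7, 15 weights, presented ϖ-order):

    1: (0, 1, 1, 0)
    2: (0, 4, 2, 0)
    3: (0, 4, 2, 0)
    4: (1, 4, 0, 1)
    5: (0, 1, 1, 0)
    6: (0, 3, 4, 0)
    7: (1, 4, 0, 1)
    8: (0, 1, 1, 0)
    9: (1, 4, 1, 0)
    10: (0, 4, 2, 0)
    11: (1, 4, 0, 1)
    12: (0, 1, 1, 0)
    13: (0, 4, 2, 0)
    14: (0, 4, 2, 0)
    15: (1, 4, 1, 0)

The 15 indices split into 5 linkage classes (same alcove rep ⇔ same W_7-dot-orbit):

[[1, 5, 8, 12], [2, 3, 10, 13, 14], [4, 7, 11], [6], [9, 15]]


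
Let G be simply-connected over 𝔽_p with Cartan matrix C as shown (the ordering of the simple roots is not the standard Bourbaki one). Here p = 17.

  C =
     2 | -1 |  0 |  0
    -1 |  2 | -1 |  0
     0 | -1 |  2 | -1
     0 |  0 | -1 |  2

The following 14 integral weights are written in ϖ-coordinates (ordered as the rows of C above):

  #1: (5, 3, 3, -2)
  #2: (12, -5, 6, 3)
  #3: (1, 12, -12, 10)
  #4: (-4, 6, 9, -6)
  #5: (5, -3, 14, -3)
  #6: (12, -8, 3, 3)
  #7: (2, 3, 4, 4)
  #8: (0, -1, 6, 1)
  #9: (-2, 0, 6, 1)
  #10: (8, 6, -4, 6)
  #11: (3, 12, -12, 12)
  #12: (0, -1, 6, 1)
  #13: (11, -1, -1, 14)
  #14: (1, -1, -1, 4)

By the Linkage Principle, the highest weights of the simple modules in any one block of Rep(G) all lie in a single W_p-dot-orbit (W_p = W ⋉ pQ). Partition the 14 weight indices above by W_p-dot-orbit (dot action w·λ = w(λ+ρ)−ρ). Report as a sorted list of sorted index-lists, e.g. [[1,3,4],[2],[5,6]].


Root system A_4: the 4×4 matrix C matches after relabeling.

Ā_17 reps of the 14 weights (A_4, coords as presented):

  [1] (6, 4, 3, 1) · [2] (6, 4, 3, 1) · [3] (2, 2, 11, 0) · [4] (3, 4, 5, 5) · [5] (2, 2, 11, 0) · [6] (6, 4, 3, 1) · [7] (3, 4, 5, 5) · [8] (1, 0, 7, 2) · [9] (1, 0, 7, 2) · [10] (6, 4, 3, 1) · [11] (2, 2, 11, 0) · [12] (1, 0, 7, 2) · [13] (2, 0, 0, 5) · [14] (2, 0, 0, 5)

5 distinct reps among the 14 weights ⇒ 5 W_17-linkage classes:

[[1, 2, 6, 10], [3, 5, 11], [4, 7], [8, 9, 12], [13, 14]]


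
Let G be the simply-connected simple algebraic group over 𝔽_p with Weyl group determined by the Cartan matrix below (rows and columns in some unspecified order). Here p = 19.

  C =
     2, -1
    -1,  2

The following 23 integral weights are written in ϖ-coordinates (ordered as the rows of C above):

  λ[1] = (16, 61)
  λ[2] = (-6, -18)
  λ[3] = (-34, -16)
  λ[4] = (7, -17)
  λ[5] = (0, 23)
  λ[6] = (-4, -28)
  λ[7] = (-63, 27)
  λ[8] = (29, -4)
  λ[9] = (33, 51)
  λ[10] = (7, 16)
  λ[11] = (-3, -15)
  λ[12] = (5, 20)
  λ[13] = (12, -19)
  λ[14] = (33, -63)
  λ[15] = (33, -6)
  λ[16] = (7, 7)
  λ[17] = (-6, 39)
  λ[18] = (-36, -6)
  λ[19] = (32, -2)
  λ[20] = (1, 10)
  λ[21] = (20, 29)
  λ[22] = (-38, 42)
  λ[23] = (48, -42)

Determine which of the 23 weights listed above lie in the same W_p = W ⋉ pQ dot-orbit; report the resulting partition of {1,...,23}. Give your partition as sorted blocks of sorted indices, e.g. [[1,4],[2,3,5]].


Root system A_2: the 2×2 matrix C matches after relabeling.

W_19-reps of the 23 weights in Ā_19 (same 2-coord order as C):

  λ_1+ρ ↦ (14, 2);  λ_2+ρ ↦ (14, 2);  λ_3+ρ ↦ (4, 10);  λ_4+ρ ↦ (8, 8);  λ_5+ρ ↦ (5, 13);  λ_6+ρ ↦ (8, 8);  λ_7+ρ ↦ (4, 10);  λ_8+ρ ↦ (8, 8);  λ_9+ρ ↦ (4, 10);  λ_10+ρ ↦ (2, 11);  λ_11+ρ ↦ (14, 2);  λ_12+ρ ↦ (2, 11);  λ_13+ρ ↦ (5, 13);  λ_14+ρ ↦ (4, 10);  λ_15+ρ ↦ (4, 10);  λ_16+ρ ↦ (8, 8);  λ_17+ρ ↦ (14, 2);  λ_18+ρ ↦ (14, 2);  λ_19+ρ ↦ (5, 13);  λ_20+ρ ↦ (2, 11);  λ_21+ρ ↦ (2, 11);  λ_22+ρ ↦ (5, 13);  λ_23+ρ ↦ (8, 8)

Linkage partition of the 23 weights (5 classes, p=19):

[[1, 2, 11, 17, 18], [3, 7, 9, 14, 15], [4, 6, 8, 16, 23], [5, 13, 19, 22], [10, 12, 20, 21]]


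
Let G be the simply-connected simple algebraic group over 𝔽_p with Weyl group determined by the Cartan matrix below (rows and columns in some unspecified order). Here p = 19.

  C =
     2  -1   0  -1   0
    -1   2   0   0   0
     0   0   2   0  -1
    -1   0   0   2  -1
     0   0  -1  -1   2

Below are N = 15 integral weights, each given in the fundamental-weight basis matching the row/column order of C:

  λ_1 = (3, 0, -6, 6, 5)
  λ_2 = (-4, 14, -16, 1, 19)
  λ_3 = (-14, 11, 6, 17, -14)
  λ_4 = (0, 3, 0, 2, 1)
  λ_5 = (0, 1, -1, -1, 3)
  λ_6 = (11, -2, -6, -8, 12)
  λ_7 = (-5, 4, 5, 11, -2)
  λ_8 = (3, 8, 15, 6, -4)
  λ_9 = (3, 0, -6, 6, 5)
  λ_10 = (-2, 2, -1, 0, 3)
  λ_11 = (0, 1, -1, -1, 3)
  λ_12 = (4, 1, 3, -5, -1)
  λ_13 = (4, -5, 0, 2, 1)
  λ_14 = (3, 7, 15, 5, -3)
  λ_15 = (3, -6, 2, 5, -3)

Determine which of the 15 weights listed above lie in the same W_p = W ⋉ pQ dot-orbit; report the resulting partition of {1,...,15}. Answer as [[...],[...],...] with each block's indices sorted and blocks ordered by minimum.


Root system A_5: the 5×5 matrix C matches after relabeling.

Alcove-folded reps (p=19, 15 weights, presented ϖ-order):

  1: (4, 1, 5, 7, 1);  2: (1, 2, 0, 0, 4);  3: (4, 1, 5, 7, 1);  4: (1, 4, 1, 3, 2);  5: (1, 2, 0, 0, 4);  6: (4, 1, 5, 7, 1);  7: (4, 1, 5, 7, 1);  8: (1, 4, 1, 3, 2);  9: (4, 1, 5, 7, 1);  10: (1, 2, 0, 0, 4);  11: (1, 2, 0, 0, 4);  12: (1, 2, 0, 0, 4);  13: (1, 4, 1, 3, 2);  14: (1, 4, 1, 3, 2);  15: (1, 4, 1, 3, 2)

The 15 indices split into 3 linkage classes (same alcove rep ⇔ same W_19-dot-orbit):

[[1, 3, 6, 7, 9], [2, 5, 10, 11, 12], [4, 8, 13, 14, 15]]


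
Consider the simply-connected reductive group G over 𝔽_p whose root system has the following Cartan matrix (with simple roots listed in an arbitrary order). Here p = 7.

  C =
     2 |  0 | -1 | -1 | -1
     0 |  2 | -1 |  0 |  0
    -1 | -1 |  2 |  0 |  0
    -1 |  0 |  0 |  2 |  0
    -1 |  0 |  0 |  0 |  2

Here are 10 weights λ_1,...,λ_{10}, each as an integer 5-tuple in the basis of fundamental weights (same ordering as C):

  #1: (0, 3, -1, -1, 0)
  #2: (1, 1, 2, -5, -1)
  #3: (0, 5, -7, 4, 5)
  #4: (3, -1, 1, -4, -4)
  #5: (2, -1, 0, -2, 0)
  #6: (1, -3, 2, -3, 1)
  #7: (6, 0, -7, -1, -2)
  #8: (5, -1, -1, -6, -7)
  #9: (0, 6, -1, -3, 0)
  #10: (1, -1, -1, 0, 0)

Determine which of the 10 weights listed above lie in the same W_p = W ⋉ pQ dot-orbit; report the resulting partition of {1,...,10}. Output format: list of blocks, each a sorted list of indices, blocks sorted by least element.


Cartan matrix: type D_5 (|W|=1920); un-permuting the 5 rows.

λ_j+ρ reflected into Ā_7 (⟨·,θ^∨⟩≤7); 5-tuples as given:

  [1] (1, 4, 0, 0, 1)
  [2] (0, 2, 0, 2, 2)
  [3] (0, 5, 0, 0, 1)
  [4] (2, 0, 0, 1, 1)
  [5] (2, 0, 0, 1, 1)
  [6] (0, 2, 0, 2, 2)
  [7] (0, 5, 0, 0, 1)
  [8] (0, 5, 0, 0, 1)
  [9] (0, 5, 0, 0, 1)
  [10] (2, 0, 0, 1, 1)

Partition of {1..10} into 4 W_7-dot-orbits:

[[1], [2, 6], [3, 7, 8, 9], [4, 5, 10]]


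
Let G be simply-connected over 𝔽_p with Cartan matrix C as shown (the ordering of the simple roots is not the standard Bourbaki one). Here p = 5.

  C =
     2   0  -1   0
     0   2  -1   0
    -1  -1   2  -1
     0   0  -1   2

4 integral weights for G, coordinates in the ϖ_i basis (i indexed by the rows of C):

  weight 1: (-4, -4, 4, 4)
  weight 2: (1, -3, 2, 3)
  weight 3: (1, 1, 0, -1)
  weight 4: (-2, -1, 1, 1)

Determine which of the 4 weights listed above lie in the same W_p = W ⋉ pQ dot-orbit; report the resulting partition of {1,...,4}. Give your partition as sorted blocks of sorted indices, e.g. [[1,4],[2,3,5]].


C ↔ D_4 under row/col permutation; |W(D_4)| = 192.

Each λ_j+ρ reduced to Ā_5; 4-tuples below use C's row order:

  λ_1 → (2, 2, 0, 0) · λ_2 → (2, 2, 0, 0) · λ_3 → (2, 2, 0, 0) · λ_4 → (1, 0, 1, 2)

The 4 indices split into 2 linkage classes (same alcove rep ⇔ same W_5-dot-orbit):

[[1, 2, 3], [4]]


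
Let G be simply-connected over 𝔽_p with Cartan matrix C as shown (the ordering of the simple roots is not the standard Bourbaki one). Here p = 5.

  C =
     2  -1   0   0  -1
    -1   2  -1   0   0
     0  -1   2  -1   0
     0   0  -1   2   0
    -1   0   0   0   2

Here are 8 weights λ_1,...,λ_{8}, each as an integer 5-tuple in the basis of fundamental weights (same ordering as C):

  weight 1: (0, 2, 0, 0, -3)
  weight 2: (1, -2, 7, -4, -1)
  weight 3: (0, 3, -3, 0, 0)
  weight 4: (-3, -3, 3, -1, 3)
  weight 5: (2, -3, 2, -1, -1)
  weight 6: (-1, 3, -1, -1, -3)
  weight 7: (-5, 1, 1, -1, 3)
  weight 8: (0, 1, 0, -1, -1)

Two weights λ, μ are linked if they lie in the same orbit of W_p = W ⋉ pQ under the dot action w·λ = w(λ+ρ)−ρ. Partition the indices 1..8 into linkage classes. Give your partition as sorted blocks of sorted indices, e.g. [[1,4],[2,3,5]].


A_5 Cartan matrix, 5 simple roots permuted; ρ=(1,1,1,1,1).

Each λ_j+ρ reduced to Ā_5; 5-tuples below use C's row order:

  λ_1 → (1, 2, 1, 0, 0) · λ_2 → (1, 2, 1, 0, 0) · λ_3 → (1, 2, 1, 0, 0) · λ_4 → (2, 2, 0, 0, 0) · λ_5 → (1, 2, 1, 0, 0) · λ_6 → (2, 2, 0, 0, 0) · λ_7 → (2, 2, 0, 0, 0) · λ_8 → (1, 2, 1, 0, 0)

These 8 weights hit 2 W_5-dot-orbits; sizes (5, 3):

[[1, 2, 3, 5, 8], [4, 6, 7]]


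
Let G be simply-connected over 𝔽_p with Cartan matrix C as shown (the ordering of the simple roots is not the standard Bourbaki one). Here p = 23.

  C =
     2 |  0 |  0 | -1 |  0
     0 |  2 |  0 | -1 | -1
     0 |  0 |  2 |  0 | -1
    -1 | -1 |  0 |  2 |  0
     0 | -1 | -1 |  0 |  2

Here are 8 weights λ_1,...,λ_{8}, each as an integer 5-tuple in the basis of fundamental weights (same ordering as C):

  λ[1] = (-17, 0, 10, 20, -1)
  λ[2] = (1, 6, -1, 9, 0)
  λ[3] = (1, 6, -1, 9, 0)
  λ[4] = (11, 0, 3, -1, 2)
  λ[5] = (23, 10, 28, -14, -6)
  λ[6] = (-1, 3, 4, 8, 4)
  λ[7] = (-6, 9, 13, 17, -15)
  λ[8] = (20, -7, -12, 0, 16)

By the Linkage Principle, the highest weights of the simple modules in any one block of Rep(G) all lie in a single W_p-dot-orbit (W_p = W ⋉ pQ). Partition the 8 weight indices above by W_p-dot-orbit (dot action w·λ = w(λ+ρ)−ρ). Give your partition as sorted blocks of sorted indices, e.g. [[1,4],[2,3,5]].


A_5 Cartan matrix, 5 simple roots permuted; ρ=(1,1,1,1,1).

Each λ_j+ρ reduced to Ā_23; 5-tuples below use C's row order:

  λ_1+ρ ↦ (6, 1, 1, 5, 0);  λ_2+ρ ↦ (2, 7, 0, 10, 1);  λ_3+ρ ↦ (2, 7, 0, 10, 1);  λ_4+ρ ↦ (12, 1, 4, 0, 3);  λ_5+ρ ↦ (6, 1, 1, 5, 0);  λ_6+ρ ↦ (0, 4, 5, 9, 5);  λ_7+ρ ↦ (0, 4, 5, 9, 5);  λ_8+ρ ↦ (6, 1, 1, 5, 0)

These 8 weights hit 4 W_23-dot-orbits; sizes (3, 2, 1, 2):

[[1, 5, 8], [2, 3], [4], [6, 7]]


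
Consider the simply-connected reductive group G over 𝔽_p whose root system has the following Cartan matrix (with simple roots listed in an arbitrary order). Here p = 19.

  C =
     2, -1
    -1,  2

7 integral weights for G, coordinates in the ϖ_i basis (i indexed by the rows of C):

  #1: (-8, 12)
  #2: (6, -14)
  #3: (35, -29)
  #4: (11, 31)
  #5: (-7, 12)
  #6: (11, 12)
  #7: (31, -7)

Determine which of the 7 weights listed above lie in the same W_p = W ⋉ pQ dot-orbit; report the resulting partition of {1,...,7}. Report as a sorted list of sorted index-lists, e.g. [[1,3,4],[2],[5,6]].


A_2 Cartan matrix, 2 simple roots permuted; ρ=(1,1).

W_19-reps of the 7 weights in Ā_19 (same 2-coord order as C):

  λ_1 → (7, 6)
  λ_2 → (6, 7)
  λ_3 → (9, 2)
  λ_4 → (7, 6)
  λ_5 → (6, 7)
  λ_6 → (6, 7)
  λ_7 → (6, 7)

Linkage partition of the 7 weights (3 classes, p=19):

[[1, 4], [2, 5, 6, 7], [3]]


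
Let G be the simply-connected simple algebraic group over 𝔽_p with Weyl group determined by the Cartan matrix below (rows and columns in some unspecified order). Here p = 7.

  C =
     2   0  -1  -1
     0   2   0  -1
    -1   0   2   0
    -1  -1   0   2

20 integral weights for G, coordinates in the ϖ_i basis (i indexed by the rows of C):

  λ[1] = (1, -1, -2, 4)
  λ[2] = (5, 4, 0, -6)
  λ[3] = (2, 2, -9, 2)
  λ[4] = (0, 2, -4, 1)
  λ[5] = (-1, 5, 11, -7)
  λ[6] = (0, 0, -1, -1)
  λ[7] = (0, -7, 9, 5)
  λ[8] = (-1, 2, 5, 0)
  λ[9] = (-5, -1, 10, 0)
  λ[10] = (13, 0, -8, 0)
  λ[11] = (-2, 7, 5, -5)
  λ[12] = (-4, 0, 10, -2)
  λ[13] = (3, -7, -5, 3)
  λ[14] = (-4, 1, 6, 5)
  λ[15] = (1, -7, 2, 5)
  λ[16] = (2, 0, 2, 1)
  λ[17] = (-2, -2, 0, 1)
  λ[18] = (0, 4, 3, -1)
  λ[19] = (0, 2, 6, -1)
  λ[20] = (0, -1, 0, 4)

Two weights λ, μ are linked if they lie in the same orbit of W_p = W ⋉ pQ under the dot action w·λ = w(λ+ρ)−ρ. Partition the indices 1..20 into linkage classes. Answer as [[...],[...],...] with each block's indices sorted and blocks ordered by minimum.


Root system A_4: the 4×4 matrix C matches after relabeling.

Alcove-folded reps (p=7, 20 weights, presented ϖ-order):

  [1] (1, 0, 1, 5) · [2] (1, 0, 1, 5) · [3] (3, 1, 1, 1) · [4] (2, 3, 1, 0) · [5] (1, 0, 1, 5) · [6] (1, 1, 0, 0) · [7] (0, 0, 3, 1) · [8] (0, 0, 3, 1) · [9] (0, 0, 3, 1) · [10] (1, 0, 1, 5) · [11] (3, 1, 1, 1) · [12] (0, 0, 3, 1) · [13] (2, 3, 1, 0) · [14] (2, 3, 1, 0) · [15] (1, 2, 1, 0) · [16] (3, 1, 1, 1) · [17] (1, 1, 0, 0) · [18] (1, 2, 1, 0) · [19] (0, 0, 3, 1) · [20] (1, 0, 1, 5)

These 20 weights hit 6 W_7-dot-orbits; sizes (5, 3, 3, 2, 5, 2):

[[1, 2, 5, 10, 20], [3, 11, 16], [4, 13, 14], [6, 17], [7, 8, 9, 12, 19], [15, 18]]


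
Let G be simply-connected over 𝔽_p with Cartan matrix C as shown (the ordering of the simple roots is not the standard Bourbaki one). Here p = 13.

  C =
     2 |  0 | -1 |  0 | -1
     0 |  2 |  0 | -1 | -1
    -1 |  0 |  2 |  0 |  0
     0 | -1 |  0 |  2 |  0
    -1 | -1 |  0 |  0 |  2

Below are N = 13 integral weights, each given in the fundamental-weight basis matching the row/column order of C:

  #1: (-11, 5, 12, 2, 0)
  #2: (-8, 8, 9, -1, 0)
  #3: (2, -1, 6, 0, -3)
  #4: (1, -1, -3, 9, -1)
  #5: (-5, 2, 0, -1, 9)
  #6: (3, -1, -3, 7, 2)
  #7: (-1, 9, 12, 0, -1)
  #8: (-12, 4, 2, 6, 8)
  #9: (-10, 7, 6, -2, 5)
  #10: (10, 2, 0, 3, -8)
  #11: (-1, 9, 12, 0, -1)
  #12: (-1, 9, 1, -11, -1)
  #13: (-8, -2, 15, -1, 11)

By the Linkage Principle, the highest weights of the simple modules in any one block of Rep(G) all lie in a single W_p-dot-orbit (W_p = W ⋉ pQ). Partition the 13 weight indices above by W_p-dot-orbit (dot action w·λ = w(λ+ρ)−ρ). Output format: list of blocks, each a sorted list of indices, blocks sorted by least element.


C ↔ A_5 under row/col permutation; |W(A_5)| = 720.

Folding the 13 weights λ_j+ρ into Ā_13 (reps in the given 5-coord order):

  λ_1 → (1, 3, 3, 0, 6) · λ_2 → (1, 3, 3, 0, 6) · λ_3 → (1, 1, 7, 1, 0) · λ_4 → (0, 0, 2, 10, 0) · λ_5 → (1, 3, 3, 0, 6) · λ_6 → (2, 0, 0, 6, 3) · λ_7 → (0, 0, 2, 10, 0) · λ_8 → (1, 2, 0, 1, 2) · λ_9 → (4, 4, 1, 0, 3) · λ_10 → (4, 4, 1, 0, 3) · λ_11 → (0, 0, 2, 10, 0) · λ_12 → (0, 0, 2, 10, 0) · λ_13 → (4, 4, 1, 0, 3)

Grouping the 13 weights by Ā_13-representative: 6 linkage classes.

[[1, 2, 5], [3], [4, 7, 11, 12], [6], [8], [9, 10, 13]]


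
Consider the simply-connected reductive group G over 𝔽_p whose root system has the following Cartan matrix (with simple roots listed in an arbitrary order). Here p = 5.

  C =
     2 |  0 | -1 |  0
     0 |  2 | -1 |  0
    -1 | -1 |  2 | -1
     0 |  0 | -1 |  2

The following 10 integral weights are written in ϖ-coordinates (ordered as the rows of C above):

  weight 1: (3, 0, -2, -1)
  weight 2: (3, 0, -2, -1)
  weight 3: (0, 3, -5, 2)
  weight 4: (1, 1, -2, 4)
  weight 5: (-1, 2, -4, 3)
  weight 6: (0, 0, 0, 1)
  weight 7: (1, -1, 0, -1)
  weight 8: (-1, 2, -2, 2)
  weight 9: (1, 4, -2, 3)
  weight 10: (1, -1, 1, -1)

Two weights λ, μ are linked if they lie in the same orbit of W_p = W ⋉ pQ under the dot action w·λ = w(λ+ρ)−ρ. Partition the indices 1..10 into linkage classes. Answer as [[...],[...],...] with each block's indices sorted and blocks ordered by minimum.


Root system D_4: the 4×4 matrix C matches after relabeling.

Ā_5 reps of the 10 weights (D_4, coords as presented):

  [1] (3, 0, 0, 1)
  [2] (3, 0, 0, 1)
  [3] (3, 0, 0, 1)
  [4] (1, 1, 0, 2)
  [5] (3, 0, 0, 1)
  [6] (1, 1, 0, 2)
  [7] (2, 0, 1, 0)
  [8] (1, 2, 0, 2)
  [9] (3, 0, 0, 1)
  [10] (2, 0, 1, 0)

These 10 weights hit 4 W_5-dot-orbits; sizes (5, 2, 2, 1):

[[1, 2, 3, 5, 9], [4, 6], [7, 10], [8]]


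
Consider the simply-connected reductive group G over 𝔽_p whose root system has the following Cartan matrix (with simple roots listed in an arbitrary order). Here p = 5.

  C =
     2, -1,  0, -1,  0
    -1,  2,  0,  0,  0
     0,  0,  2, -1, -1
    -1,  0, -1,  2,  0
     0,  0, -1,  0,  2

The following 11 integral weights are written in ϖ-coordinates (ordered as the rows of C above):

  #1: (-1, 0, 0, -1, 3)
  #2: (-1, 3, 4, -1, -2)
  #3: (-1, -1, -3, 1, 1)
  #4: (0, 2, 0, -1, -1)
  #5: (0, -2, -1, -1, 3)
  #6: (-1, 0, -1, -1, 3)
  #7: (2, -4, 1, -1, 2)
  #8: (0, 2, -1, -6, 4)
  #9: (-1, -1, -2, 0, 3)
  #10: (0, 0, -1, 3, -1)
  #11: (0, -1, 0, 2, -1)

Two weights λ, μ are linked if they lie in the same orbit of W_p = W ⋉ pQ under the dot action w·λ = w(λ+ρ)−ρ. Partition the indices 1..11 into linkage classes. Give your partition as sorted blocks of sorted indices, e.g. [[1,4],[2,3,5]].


C ↔ A_5 under row/col permutation; |W(A_5)| = 720.

λ_j+ρ reflected into Ā_5 (⟨·,θ^∨⟩≤5); 5-tuples as given:

  1: (0, 0, 1, 0, 3)
  2: (0, 0, 1, 0, 3)
  3: (0, 0, 2, 0, 0)
  4: (1, 3, 1, 0, 0)
  5: (0, 1, 0, 0, 4)
  6: (0, 1, 0, 0, 4)
  7: (0, 0, 2, 0, 0)
  8: (1, 0, 1, 3, 0)
  9: (0, 0, 1, 0, 3)
  10: (1, 0, 1, 3, 0)
  11: (1, 0, 1, 3, 0)

Grouping the 11 weights by Ā_5-representative: 5 linkage classes.

[[1, 2, 9], [3, 7], [4], [5, 6], [8, 10, 11]]
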